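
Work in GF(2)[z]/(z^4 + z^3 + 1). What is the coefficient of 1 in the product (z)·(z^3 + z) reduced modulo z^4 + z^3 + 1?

Multiply in GF(2)[z]: (z)·(z^3 + z) = z^4 + z^2.
Reduce using z^4 ≡ z^3 + 1 (mod z^4 + z^3 + 1).
Reduced: z^3 + z^2 + 1.

1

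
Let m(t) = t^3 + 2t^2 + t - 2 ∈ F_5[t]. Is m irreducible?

Check for roots in F_5: m(0) = 3; m(1) = 2; m(2) = 1; m(3) = 1; m(4) = 3.
No roots. A degree-3 polynomial over a field with no linear factor is irreducible.

Yes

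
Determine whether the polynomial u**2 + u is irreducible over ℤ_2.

Write m(u) = u**2 + u.
Check for roots in ℤ_2: m(0) = 0 → root; m(1) = 0 → root.
m(0) = 0, so (u) divides m(u); m is reducible.

No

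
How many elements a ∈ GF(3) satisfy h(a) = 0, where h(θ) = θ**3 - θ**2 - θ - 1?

Evaluate at each of the 3 elements of GF(3):
h(0) = 2; h(1) = 1; h(2) = 1.
No element is a root.

0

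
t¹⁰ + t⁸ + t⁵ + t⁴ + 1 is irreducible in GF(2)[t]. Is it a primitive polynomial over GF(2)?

Write f(t) = t¹⁰ + t⁸ + t⁵ + t⁴ + 1.
|GF(2^10)^×| = 2^10 − 1 = 1023. Prime factorization: 1023 = 3·11·31.
f is primitive ⇔ t has order 1023 in GF(2)[t]/(f), i.e. t^(1023/q) ≠ 1 for each prime q | 1023.
t^(341) mod f = t⁵ + t⁴.
t^(93) mod f = t⁹ + t⁸ + t⁷ + t⁵ + t².
t^(33) mod f = t⁷ + t⁵ + t⁴ + t² + t + 1.
None equal 1, so t has full order 1023; f is primitive.

Yes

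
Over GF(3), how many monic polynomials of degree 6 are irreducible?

Gauss's count: N_{3}(6) = (1/6) Σ_{d|6} μ(6/d)·3^d.
Divisors of 6: 1, 2, 3, 6; μ(6/d) for each: 1, -1, -1, 1.
Σ = 3^1 − 3^2 − 3^3 + 3^6 = 696.
N = 696/6 = 116.

116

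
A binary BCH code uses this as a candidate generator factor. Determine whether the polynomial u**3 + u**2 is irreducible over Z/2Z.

Write P(u) = u**3 + u**2.
Check for roots in Z/2Z: P(0) = 0 → root; P(1) = 0 → root.
P(0) = 0, so (u) divides P(u); P is reducible.

No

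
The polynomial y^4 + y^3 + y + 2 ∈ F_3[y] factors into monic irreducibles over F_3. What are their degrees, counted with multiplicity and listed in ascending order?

Write f(y) = y^4 + y^3 + y + 2.
Roots in F_3: f(0) = 2; f(1) = 2; f(2) = 1.
Complete factorization: f(y) = (y^2 + 1)·(y^2 + y + 2).
Factor degrees with multiplicity: 2 + 2 = 4.

2, 2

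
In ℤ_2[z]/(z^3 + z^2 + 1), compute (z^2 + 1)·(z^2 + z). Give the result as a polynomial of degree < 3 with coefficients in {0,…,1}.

z^2

Multiply in ℤ_2[z]: (z^2 + 1)·(z^2 + z) = z^4 + z^3 + z^2 + z.
Reduce using z^3 ≡ z^2 + 1 (mod z^3 + z^2 + 1).
Reduced: z^2.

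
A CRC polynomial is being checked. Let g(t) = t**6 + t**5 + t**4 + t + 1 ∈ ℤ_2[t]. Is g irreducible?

Check for roots in ℤ_2: g(0) = 1; g(1) = 1.
No roots, so no linear factors.
Monic irreducibles of degree 2 over GF(2): t**2 + t + 1.
None of them divide g (all give nonzero remainder).
Monic irreducibles of degree 3 over GF(2): t**3 + t + 1, t**3 + t**2 + 1.
None of them divide g (all give nonzero remainder).
No irreducible factor of degree ≤ 3 exists, so g is irreducible over GF(2).

Yes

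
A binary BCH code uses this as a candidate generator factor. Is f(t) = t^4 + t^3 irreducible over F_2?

No

Check for roots in F_2: f(0) = 0 → root; f(1) = 0 → root.
f(0) = 0, so (t) divides f(t); f is reducible.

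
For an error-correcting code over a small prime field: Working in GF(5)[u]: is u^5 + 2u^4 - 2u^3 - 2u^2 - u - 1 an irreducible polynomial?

Yes

Write h(u) = u^5 + 2u^4 - 2u^3 - 2u^2 - u - 1.
Check for roots in GF(5): h(0) = 4; h(1) = 2; h(2) = 2; h(3) = 4; h(4) = 1.
No roots, so no linear factors.
Degree-2 irreducible divisors: test the 10 monic irreducibles of degree 2 over GF(5).
None of them divide h (all give nonzero remainder).
No irreducible factor of degree ≤ 2 exists, so h is irreducible over GF(5).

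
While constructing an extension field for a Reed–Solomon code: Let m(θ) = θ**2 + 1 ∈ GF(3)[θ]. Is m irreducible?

Yes

Check for roots in GF(3): m(0) = 1; m(1) = 2; m(2) = 2.
No roots. A degree-2 polynomial over a field with no linear factor is irreducible.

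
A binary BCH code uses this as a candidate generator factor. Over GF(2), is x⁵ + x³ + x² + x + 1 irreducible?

Yes

Write m(x) = x⁵ + x³ + x² + x + 1.
Check for roots in GF(2): m(0) = 1; m(1) = 1.
No roots, so no linear factors.
Monic irreducibles of degree 2 over GF(2): x² + x + 1.
None of them divide m (all give nonzero remainder).
No irreducible factor of degree ≤ 2 exists, so m is irreducible over GF(2).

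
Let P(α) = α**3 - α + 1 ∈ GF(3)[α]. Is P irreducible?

Yes

Check for roots in GF(3): P(0) = 1; P(1) = 1; P(2) = 1.
No roots. A degree-3 polynomial over a field with no linear factor is irreducible.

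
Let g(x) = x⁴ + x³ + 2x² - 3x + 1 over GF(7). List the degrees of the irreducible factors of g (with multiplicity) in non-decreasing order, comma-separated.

4

Complete factorization: g(x) = (x⁴ + x³ + 2x² - 3x + 1).
Factor degrees with multiplicity: 4 = 4.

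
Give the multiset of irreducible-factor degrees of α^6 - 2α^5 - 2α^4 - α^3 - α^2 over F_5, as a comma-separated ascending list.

Write f(α) = α^6 - 2α^5 - 2α^4 - α^3 - α^2.
Roots in F_5: f(0) = 0 → root; f(1) = 0 → root; f(2) = 1; f(3) = 0 → root; f(4) = 1.
Linear factors from roots: (α), (α - 1), (α + 2).
Complete factorization: f(α) = (α + 2)·(α - 1)·(α)^2·(α^2 + 2α - 2).
Factor degrees with multiplicity: 1 + 1 + 1 + 1 + 2 = 6.

1, 1, 1, 1, 2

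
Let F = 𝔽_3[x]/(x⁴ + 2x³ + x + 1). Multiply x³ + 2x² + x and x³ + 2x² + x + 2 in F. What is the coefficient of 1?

1

Multiply in 𝔽_3[x]: (x³ + 2x² + x)·(x³ + 2x² + x + 2) = x⁶ + x⁵ + 2x² + 2x.
Reduce using x⁴ ≡ x³ + 2x + 2 (mod x⁴ + 2x³ + x + 1).
Reduced: x³ + 2x² + x + 1.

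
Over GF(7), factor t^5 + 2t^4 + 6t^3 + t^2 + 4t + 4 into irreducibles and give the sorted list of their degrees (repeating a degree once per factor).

Write f(t) = t^5 + 2t^4 + 6t^3 + t^2 + 4t + 4.
Complete factorization: f(t) = (t^2 + t + 6)·(t^3 + t^2 + 6t + 3).
Factor degrees with multiplicity: 2 + 3 = 5.

2, 3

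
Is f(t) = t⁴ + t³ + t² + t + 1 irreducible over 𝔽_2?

Check for roots in 𝔽_2: f(0) = 1; f(1) = 1.
No roots, so no linear factors.
Monic irreducibles of degree 2 over GF(2): t² + t + 1.
None of them divide f (all give nonzero remainder).
No irreducible factor of degree ≤ 2 exists, so f is irreducible over GF(2).

Yes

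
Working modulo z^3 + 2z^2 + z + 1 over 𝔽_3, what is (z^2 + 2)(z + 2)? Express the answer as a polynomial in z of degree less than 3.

z

Multiply in 𝔽_3[z]: (z^2 + 2)·(z + 2) = z^3 + 2z^2 + 2z + 1.
Reduce using z^3 ≡ z^2 + 2z + 2 (mod z^3 + 2z^2 + z + 1).
Reduced: z.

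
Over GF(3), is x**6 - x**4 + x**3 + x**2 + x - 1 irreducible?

Yes

Write h(x) = x**6 - x**4 + x**3 + x**2 + x - 1.
Check for roots in GF(3): h(0) = 2; h(1) = 2; h(2) = 1.
No roots, so no linear factors.
Monic irreducibles of degree 2 over GF(3): x**2 + 1, x**2 + x - 1, x**2 - x - 1.
None of them divide h (all give nonzero remainder).
Degree-3 irreducible divisors: test the 8 monic irreducibles of degree 3 over GF(3).
None of them divide h (all give nonzero remainder).
No irreducible factor of degree ≤ 3 exists, so h is irreducible over GF(3).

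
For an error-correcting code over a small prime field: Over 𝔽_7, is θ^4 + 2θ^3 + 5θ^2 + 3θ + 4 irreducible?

Yes

Write g(θ) = θ^4 + 2θ^3 + 5θ^2 + 3θ + 4.
Check for roots in 𝔽_7: g(0) = 4; g(1) = 1; g(2) = 6; g(3) = 4; g(4) = 4; g(5) = 4; g(6) = 5.
No roots, so no linear factors.
Degree-2 irreducible divisors: test the 21 monic irreducibles of degree 2 over GF(7).
None of them divide g (all give nonzero remainder).
No irreducible factor of degree ≤ 2 exists, so g is irreducible over GF(7).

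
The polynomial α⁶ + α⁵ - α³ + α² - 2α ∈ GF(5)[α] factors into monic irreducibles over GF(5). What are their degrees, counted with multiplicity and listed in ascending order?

1, 1, 2, 2

Write f(α) = α⁶ + α⁵ - α³ + α² - 2α.
Roots in GF(5): f(0) = 0 → root; f(1) = 0 → root; f(2) = 3; f(3) = 3; f(4) = 4.
Linear factors from roots: (α), (α - 1).
Complete factorization: f(α) = (α)·(α - 1)·(α² - 2)·(α² + 2α - 1).
Factor degrees with multiplicity: 1 + 1 + 2 + 2 = 6.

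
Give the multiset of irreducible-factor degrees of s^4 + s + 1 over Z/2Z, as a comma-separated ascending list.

Write g(s) = s^4 + s + 1.
Roots in Z/2Z: g(0) = 1; g(1) = 1.
Complete factorization: g(s) = (s^4 + s + 1).
Factor degrees with multiplicity: 4 = 4.

4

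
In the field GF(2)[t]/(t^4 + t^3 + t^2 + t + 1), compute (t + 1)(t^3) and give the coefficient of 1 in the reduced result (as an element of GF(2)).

1

Multiply in GF(2)[t]: (t + 1)·(t^3) = t^4 + t^3.
Reduce using t^4 ≡ t^3 + t^2 + t + 1 (mod t^4 + t^3 + t^2 + t + 1).
Reduced: t^2 + t + 1.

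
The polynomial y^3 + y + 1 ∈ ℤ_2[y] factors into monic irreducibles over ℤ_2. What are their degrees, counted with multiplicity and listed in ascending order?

Write f(y) = y^3 + y + 1.
Roots in ℤ_2: f(0) = 1; f(1) = 1.
Complete factorization: f(y) = (y^3 + y + 1).
Factor degrees with multiplicity: 3 = 3.

3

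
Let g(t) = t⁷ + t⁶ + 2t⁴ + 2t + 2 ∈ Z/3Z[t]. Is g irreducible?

Check for roots in Z/3Z: g(0) = 2; g(1) = 2; g(2) = 2.
No roots, so no linear factors.
Monic irreducibles of degree 2 over GF(3): t² + 1, t² + t + 2, t² + 2t + 2.
None of them divide g (all give nonzero remainder).
Degree-3 irreducible divisors: test the 8 monic irreducibles of degree 3 over GF(3).
None of them divide g (all give nonzero remainder).
No irreducible factor of degree ≤ 3 exists, so g is irreducible over GF(3).

Yes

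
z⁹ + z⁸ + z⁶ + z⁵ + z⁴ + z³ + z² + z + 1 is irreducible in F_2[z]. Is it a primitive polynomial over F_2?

Write f(z) = z⁹ + z⁸ + z⁶ + z⁵ + z⁴ + z³ + z² + z + 1.
|GF(2^9)^×| = 2^9 − 1 = 511. Prime factorization: 511 = 7·73.
f is primitive ⇔ z has order 511 in GF(2)[z]/(f), i.e. z^(511/q) ≠ 1 for each prime q | 511.
z^(73) mod f = z⁸ + z⁷ + z⁶ + z² + z + 1.
z^(7) mod f = z⁷.
None equal 1, so z has full order 511; f is primitive.

Yes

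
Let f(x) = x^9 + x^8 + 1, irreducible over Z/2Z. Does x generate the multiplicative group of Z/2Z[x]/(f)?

No

|GF(2^9)^×| = 2^9 − 1 = 511. Prime factorization: 511 = 7·73.
f is primitive ⇔ x has order 511 in GF(2)[x]/(f), i.e. x^(511/q) ≠ 1 for each prime q | 511.
x^(73) mod f = 1
x^(7) mod f = x^7.
Since x^(73) = 1, the order of x divides 73 < 511; not primitive.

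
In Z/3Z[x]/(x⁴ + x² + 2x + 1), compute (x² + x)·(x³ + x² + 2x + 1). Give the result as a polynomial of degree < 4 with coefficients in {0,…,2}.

Multiply in Z/3Z[x]: (x² + x)·(x³ + x² + 2x + 1) = x⁵ + 2x⁴ + x.
Reduce using x⁴ ≡ 2x² + x + 2 (mod x⁴ + x² + 2x + 1).
Reduced: 2x³ + 2x² + 2x + 1.

2x^3 + 2x^2 + 2x + 1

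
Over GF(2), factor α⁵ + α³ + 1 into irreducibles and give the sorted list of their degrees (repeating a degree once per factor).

5

Write f(α) = α⁵ + α³ + 1.
Roots in GF(2): f(0) = 1; f(1) = 1.
Complete factorization: f(α) = (α⁵ + α³ + 1).
Factor degrees with multiplicity: 5 = 5.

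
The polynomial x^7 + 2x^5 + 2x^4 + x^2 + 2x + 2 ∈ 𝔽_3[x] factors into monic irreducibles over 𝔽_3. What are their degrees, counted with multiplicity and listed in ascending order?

Write h(x) = x^7 + 2x^5 + 2x^4 + x^2 + 2x + 2.
Roots in 𝔽_3: h(0) = 2; h(1) = 1; h(2) = 0 → root.
Linear factors from roots: (x + 1).
Complete factorization: h(x) = (x + 1)^2·(x^2 + 1)·(x^3 + x^2 + x + 2).
Factor degrees with multiplicity: 1 + 1 + 2 + 3 = 7.

1, 1, 2, 3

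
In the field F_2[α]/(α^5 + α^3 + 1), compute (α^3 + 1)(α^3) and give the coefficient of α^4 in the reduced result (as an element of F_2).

1

Multiply in F_2[α]: (α^3 + 1)·(α^3) = α^6 + α^3.
Reduce using α^5 ≡ α^3 + 1 (mod α^5 + α^3 + 1).
Reduced: α^4 + α^3 + α.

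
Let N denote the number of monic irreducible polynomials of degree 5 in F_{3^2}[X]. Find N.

11808

By the necklace-counting formula, N_9(5) = (1/5) Σ_{d|5} μ(5/d)·9^d.
Divisors of 5: 1, 5; μ(5/d) for each: -1, 1.
Σ = − 9^1 + 9^5 = 59040.
N = 59040/5 = 11808.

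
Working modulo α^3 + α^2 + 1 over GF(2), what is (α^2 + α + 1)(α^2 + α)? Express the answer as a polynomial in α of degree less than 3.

α^2 + 1

Multiply in GF(2)[α]: (α^2 + α + 1)·(α^2 + α) = α^4 + α.
Reduce using α^3 ≡ α^2 + 1 (mod α^3 + α^2 + 1).
Reduced: α^2 + 1.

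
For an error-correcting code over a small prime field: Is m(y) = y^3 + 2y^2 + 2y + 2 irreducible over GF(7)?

Check for roots in GF(7): m(0) = 2; m(1) = 0 → root; m(2) = 1; m(3) = 4; m(4) = 1; m(5) = 5; m(6) = 1.
m(1) = 0, so (y − 1) divides m(y); m is reducible.

No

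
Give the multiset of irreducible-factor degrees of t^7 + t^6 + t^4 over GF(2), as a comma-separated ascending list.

Write h(t) = t^7 + t^6 + t^4.
Roots in GF(2): h(0) = 0 → root; h(1) = 1.
Linear factors from roots: (t).
Complete factorization: h(t) = (t)^4·(t^3 + t^2 + 1).
Factor degrees with multiplicity: 1 + 1 + 1 + 1 + 3 = 7.

1, 1, 1, 1, 3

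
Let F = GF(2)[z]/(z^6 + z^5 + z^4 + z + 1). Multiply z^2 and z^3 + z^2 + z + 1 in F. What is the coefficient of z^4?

Multiply in GF(2)[z]: (z^2)·(z^3 + z^2 + z + 1) = z^5 + z^4 + z^3 + z^2.
Reduced: z^5 + z^4 + z^3 + z^2.

1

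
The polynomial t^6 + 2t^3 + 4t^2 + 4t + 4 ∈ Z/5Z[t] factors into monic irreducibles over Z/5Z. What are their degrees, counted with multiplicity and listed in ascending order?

1, 1, 1, 3

Write h(t) = t^6 + 2t^3 + 4t^2 + 4t + 4.
Roots in Z/5Z: h(0) = 4; h(1) = 0 → root; h(2) = 3; h(3) = 0 → root; h(4) = 3.
Linear factors from roots: (t + 4), (t + 2).
Complete factorization: h(t) = (t + 4)·(t + 2)^2·(t^3 + 2t^2 + 4t + 4).
Factor degrees with multiplicity: 1 + 1 + 1 + 3 = 6.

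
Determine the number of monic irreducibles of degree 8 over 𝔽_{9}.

5380020

The number of monic irreducibles of degree 8 over GF(9) is (1/8)·Σ_{d∣8} μ(8/d) 9^d.
Divisors of 8: 1, 2, 4, 8; μ(8/d) for each: 0, 0, -1, 1.
Σ = − 9^4 + 9^8 = 43040160.
N = 43040160/8 = 5380020.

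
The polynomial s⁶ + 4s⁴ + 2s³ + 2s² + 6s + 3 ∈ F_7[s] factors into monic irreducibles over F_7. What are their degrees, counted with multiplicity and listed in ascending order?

Write g(s) = s⁶ + 4s⁴ + 2s³ + 2s² + 6s + 3.
Complete factorization: g(s) = (s⁶ + 4s⁴ + 2s³ + 2s² + 6s + 3).
Factor degrees with multiplicity: 6 = 6.

6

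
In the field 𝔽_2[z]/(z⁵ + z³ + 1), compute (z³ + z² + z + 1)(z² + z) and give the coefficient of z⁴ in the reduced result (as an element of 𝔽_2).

Multiply in 𝔽_2[z]: (z³ + z² + z + 1)·(z² + z) = z⁵ + z.
Reduce using z⁵ ≡ z³ + 1 (mod z⁵ + z³ + 1).
Reduced: z³ + z + 1.

0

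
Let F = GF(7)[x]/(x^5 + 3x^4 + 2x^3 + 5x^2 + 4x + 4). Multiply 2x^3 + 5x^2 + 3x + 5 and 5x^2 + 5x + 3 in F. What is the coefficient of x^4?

Multiply in GF(7)[x]: (2x^3 + 5x^2 + 3x + 5)·(5x^2 + 5x + 3) = 3x^5 + 4x^3 + 6x^2 + 6x + 1.
Reduce using x^5 ≡ 4x^4 + 5x^3 + 2x^2 + 3x + 3 (mod x^5 + 3x^4 + 2x^3 + 5x^2 + 4x + 4).
Reduced: 5x^4 + 5x^3 + 5x^2 + x + 3.

5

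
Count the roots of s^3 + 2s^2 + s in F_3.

2

Write f(s) = s^3 + 2s^2 + s.
Evaluate at each of the 3 elements of F_3:
f(0) = 0 → root; f(1) = 1; f(2) = 0 → root.
Roots: {0, 2}.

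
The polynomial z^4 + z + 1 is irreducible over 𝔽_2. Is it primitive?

Yes

Write f(z) = z^4 + z + 1.
|GF(2^4)^×| = 2^4 − 1 = 15. Prime factorization: 15 = 3·5.
f is primitive ⇔ z has order 15 in GF(2)[z]/(f), i.e. z^(15/q) ≠ 1 for each prime q | 15.
z^(5) mod f = z^2 + z.
z^(3) mod f = z^3.
None equal 1, so z has full order 15; f is primitive.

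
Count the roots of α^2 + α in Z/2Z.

2

Write h(α) = α^2 + α.
Evaluate at each of the 2 elements of Z/2Z:
h(0) = 0 → root; h(1) = 0 → root.
Roots: {0, 1}.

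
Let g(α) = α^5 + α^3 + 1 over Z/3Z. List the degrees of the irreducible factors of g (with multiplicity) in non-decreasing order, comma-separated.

Roots in Z/3Z: g(0) = 1; g(1) = 0 → root; g(2) = 2.
Linear factors from roots: (α - 1).
Complete factorization: g(α) = (α - 1)·(α^4 + α^3 - α^2 - α - 1).
Factor degrees with multiplicity: 1 + 4 = 5.

1, 4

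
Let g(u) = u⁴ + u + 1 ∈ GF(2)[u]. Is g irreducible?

Check for roots in GF(2): g(0) = 1; g(1) = 1.
No roots, so no linear factors.
Monic irreducibles of degree 2 over GF(2): u² + u + 1.
None of them divide g (all give nonzero remainder).
No irreducible factor of degree ≤ 2 exists, so g is irreducible over GF(2).

Yes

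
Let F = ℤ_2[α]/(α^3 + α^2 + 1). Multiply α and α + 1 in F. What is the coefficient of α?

Multiply in ℤ_2[α]: (α)·(α + 1) = α^2 + α.
Reduced: α^2 + α.

1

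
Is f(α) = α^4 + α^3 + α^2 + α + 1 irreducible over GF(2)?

Check for roots in GF(2): f(0) = 1; f(1) = 1.
No roots, so no linear factors.
Monic irreducibles of degree 2 over GF(2): α^2 + α + 1.
None of them divide f (all give nonzero remainder).
No irreducible factor of degree ≤ 2 exists, so f is irreducible over GF(2).

Yes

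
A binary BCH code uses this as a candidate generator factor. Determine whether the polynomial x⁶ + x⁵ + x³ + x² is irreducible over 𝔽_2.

Write g(x) = x⁶ + x⁵ + x³ + x².
Check for roots in 𝔽_2: g(0) = 0 → root; g(1) = 0 → root.
g(0) = 0, so (x) divides g(x); g is reducible.

No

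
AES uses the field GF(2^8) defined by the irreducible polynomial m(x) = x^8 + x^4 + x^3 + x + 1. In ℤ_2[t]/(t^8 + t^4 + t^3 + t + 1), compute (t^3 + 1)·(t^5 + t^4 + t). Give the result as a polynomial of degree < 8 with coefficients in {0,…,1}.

Multiply in ℤ_2[t]: (t^3 + 1)·(t^5 + t^4 + t) = t^8 + t^7 + t^5 + t.
Reduce using t^8 ≡ t^4 + t^3 + t + 1 (mod t^8 + t^4 + t^3 + t + 1).
Reduced: t^7 + t^5 + t^4 + t^3 + 1.

t^7 + t^5 + t^4 + t^3 + 1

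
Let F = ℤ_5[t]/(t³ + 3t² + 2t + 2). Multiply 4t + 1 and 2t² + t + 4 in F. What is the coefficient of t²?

2

Multiply in ℤ_5[t]: (4t + 1)·(2t² + t + 4) = 3t³ + t² + 2t + 4.
Reduce using t³ ≡ 2t² + 3t + 3 (mod t³ + 3t² + 2t + 2).
Reduced: 2t² + t + 3.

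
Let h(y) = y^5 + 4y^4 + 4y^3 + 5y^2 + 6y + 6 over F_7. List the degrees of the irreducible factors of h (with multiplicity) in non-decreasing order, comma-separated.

1, 1, 3

Linear factors from roots: (y + 2).
Complete factorization: h(y) = (y + 2)^2·(y^3 + 5).
Factor degrees with multiplicity: 1 + 1 + 3 = 5.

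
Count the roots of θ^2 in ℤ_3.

1

Write g(θ) = θ^2.
Evaluate at each of the 3 elements of ℤ_3:
g(0) = 0 → root; g(1) = 1; g(2) = 1.
Roots: {0}.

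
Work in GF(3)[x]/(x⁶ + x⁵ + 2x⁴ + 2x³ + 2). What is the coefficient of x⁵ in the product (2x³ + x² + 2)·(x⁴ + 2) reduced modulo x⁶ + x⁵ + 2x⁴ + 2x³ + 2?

Multiply in GF(3)[x]: (2x³ + x² + 2)·(x⁴ + 2) = 2x⁷ + x⁶ + 2x⁴ + x³ + 2x² + 1.
Reduce using x⁶ ≡ 2x⁵ + x⁴ + x³ + 1 (mod x⁶ + x⁵ + 2x⁴ + 2x³ + 2).
Reduced: 2x² + 2x.

0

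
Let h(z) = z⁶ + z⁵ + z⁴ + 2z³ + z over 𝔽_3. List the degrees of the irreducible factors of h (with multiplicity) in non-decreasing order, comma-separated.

1, 1, 2, 2

Roots in 𝔽_3: h(0) = 0 → root; h(1) = 0 → root; h(2) = 1.
Linear factors from roots: (z), (z + 2).
Complete factorization: h(z) = (z)·(z + 2)·(z² + 1)·(z² + 2z + 2).
Factor degrees with multiplicity: 1 + 1 + 2 + 2 = 6.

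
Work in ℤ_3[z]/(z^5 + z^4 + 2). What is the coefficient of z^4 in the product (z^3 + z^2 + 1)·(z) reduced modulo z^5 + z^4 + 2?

Multiply in ℤ_3[z]: (z^3 + z^2 + 1)·(z) = z^4 + z^3 + z.
Reduced: z^4 + z^3 + z.

1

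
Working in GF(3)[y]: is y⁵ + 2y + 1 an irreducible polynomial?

Yes

Write P(y) = y⁵ + 2y + 1.
Check for roots in GF(3): P(0) = 1; P(1) = 1; P(2) = 1.
No roots, so no linear factors.
Monic irreducibles of degree 2 over GF(3): y² + 1, y² + y + 2, y² + 2y + 2.
None of them divide P (all give nonzero remainder).
No irreducible factor of degree ≤ 2 exists, so P is irreducible over GF(3).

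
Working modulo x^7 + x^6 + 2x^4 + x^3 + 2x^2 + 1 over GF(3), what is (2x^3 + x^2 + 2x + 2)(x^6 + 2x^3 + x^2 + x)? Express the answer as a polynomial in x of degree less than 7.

2x^6 + x^5 + x^4 + 2x^2

Multiply in GF(3)[x]: (2x^3 + x^2 + 2x + 2)·(x^6 + 2x^3 + x^2 + x) = 2x^9 + x^8 + 2x^7 + x^5 + x^4 + x^3 + x^2 + 2x.
Reduce using x^7 ≡ 2x^6 + x^4 + 2x^3 + x^2 + 2 (mod x^7 + x^6 + 2x^4 + x^3 + 2x^2 + 1).
Reduced: 2x^6 + x^5 + x^4 + 2x^2.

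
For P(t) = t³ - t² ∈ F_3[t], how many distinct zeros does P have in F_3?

2

Evaluate at each of the 3 elements of F_3:
P(0) = 0 → root; P(1) = 0 → root; P(2) = 1.
Roots: {0, 1}.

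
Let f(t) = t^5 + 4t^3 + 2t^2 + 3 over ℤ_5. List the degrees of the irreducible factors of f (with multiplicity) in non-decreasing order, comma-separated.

Roots in ℤ_5: f(0) = 3; f(1) = 0 → root; f(2) = 0 → root; f(3) = 2; f(4) = 0 → root.
Linear factors from roots: (t + 4), (t + 3), (t + 1).
Complete factorization: f(t) = (t + 1)·(t + 3)·(t + 4)·(t^2 + 2t + 4).
Factor degrees with multiplicity: 1 + 1 + 1 + 2 = 5.

1, 1, 1, 2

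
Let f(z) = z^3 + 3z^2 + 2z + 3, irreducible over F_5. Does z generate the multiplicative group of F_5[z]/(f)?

Yes

|GF(5^3)^×| = 5^3 − 1 = 124. Prime factorization: 124 = 2^2·31.
f is primitive ⇔ z has order 124 in GF(5)[z]/(f), i.e. z^(124/q) ≠ 1 for each prime q | 124.
z^(62) mod f = 4.
z^(4) mod f = 2z^2 + 3z + 4.
None equal 1, so z has full order 124; f is primitive.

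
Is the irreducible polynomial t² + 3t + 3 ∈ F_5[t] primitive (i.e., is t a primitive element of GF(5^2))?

Write f(t) = t² + 3t + 3.
|GF(5^2)^×| = 5^2 − 1 = 24. Prime factorization: 24 = 2^3·3.
f is primitive ⇔ t has order 24 in GF(5)[t]/(f), i.e. t^(24/q) ≠ 1 for each prime q | 24.
t^(12) mod f = 4.
t^(8) mod f = t + 1.
None equal 1, so t has full order 24; f is primitive.

Yes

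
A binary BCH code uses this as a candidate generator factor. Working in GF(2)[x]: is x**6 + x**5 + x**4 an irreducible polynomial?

Write h(x) = x**6 + x**5 + x**4.
Check for roots in GF(2): h(0) = 0 → root; h(1) = 1.
h(0) = 0, so (x) divides h(x); h is reducible.

No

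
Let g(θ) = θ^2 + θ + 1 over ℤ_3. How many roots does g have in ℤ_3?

1

Evaluate at each of the 3 elements of ℤ_3:
g(0) = 1; g(1) = 0 → root; g(2) = 1.
Roots: {1}.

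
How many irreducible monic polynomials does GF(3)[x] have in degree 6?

By the necklace-counting formula, N_3(6) = (1/6) Σ_{d|6} μ(6/d)·3^d.
Divisors of 6: 1, 2, 3, 6; μ(6/d) for each: 1, -1, -1, 1.
Σ = 3^1 − 3^2 − 3^3 + 3^6 = 696.
N = 696/6 = 116.

116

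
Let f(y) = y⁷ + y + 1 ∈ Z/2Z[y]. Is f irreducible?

Check for roots in Z/2Z: f(0) = 1; f(1) = 1.
No roots, so no linear factors.
Monic irreducibles of degree 2 over GF(2): y² + y + 1.
None of them divide f (all give nonzero remainder).
Monic irreducibles of degree 3 over GF(2): y³ + y + 1, y³ + y² + 1.
None of them divide f (all give nonzero remainder).
No irreducible factor of degree ≤ 3 exists, so f is irreducible over GF(2).

Yes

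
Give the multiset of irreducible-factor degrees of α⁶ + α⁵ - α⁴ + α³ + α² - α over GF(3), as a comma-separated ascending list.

Write h(α) = α⁶ + α⁵ - α⁴ + α³ + α² - α.
Roots in GF(3): h(0) = 0 → root; h(1) = 2; h(2) = 0 → root.
Linear factors from roots: (α), (α + 1).
Complete factorization: h(α) = (α)·(α + 1)^3·(α² + α - 1).
Factor degrees with multiplicity: 1 + 1 + 1 + 1 + 2 = 6.

1, 1, 1, 1, 2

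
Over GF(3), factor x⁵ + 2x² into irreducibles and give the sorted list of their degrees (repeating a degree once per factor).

Write f(x) = x⁵ + 2x².
Roots in GF(3): f(0) = 0 → root; f(1) = 0 → root; f(2) = 1.
Linear factors from roots: (x), (x + 2).
Complete factorization: f(x) = (x)^2·(x + 2)^3.
Factor degrees with multiplicity: 1 + 1 + 1 + 1 + 1 = 5.

1, 1, 1, 1, 1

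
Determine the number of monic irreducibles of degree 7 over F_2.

Gauss's count: N_{2}(7) = (1/7) Σ_{d|7} μ(7/d)·2^d.
Divisors of 7: 1, 7; μ(7/d) for each: -1, 1.
Σ = − 2^1 + 2^7 = 126.
N = 126/7 = 18.

18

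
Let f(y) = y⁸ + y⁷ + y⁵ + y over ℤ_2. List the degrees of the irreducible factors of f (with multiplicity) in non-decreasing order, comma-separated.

Roots in ℤ_2: f(0) = 0 → root; f(1) = 0 → root.
Linear factors from roots: (y), (y + 1).
Complete factorization: f(y) = (y)·(y + 1)·(y² + y + 1)·(y⁴ + y³ + 1).
Factor degrees with multiplicity: 1 + 1 + 2 + 4 = 8.

1, 1, 2, 4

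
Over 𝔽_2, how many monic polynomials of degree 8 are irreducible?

30

Gauss's count: N_{2}(8) = (1/8) Σ_{d|8} μ(8/d)·2^d.
Divisors of 8: 1, 2, 4, 8; μ(8/d) for each: 0, 0, -1, 1.
Σ = − 2^4 + 2^8 = 240.
N = 240/8 = 30.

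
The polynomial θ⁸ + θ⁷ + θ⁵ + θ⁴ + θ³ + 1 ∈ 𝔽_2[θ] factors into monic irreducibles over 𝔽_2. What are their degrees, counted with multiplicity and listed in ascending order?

1, 2, 2, 3

Write h(θ) = θ⁸ + θ⁷ + θ⁵ + θ⁴ + θ³ + 1.
Roots in 𝔽_2: h(0) = 1; h(1) = 0 → root.
Linear factors from roots: (θ + 1).
Complete factorization: h(θ) = (θ + 1)·(θ² + θ + 1)^2·(θ³ + θ + 1).
Factor degrees with multiplicity: 1 + 2 + 2 + 3 = 8.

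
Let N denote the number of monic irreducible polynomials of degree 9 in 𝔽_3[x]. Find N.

The number of monic irreducibles of degree 9 over GF(3) is (1/9)·Σ_{d∣9} μ(9/d) 3^d.
Divisors of 9: 1, 3, 9; μ(9/d) for each: 0, -1, 1.
Σ = − 3^3 + 3^9 = 19656.
N = 19656/9 = 2184.

2184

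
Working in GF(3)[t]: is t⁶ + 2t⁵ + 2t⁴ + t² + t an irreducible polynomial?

Write h(t) = t⁶ + 2t⁵ + 2t⁴ + t² + t.
Check for roots in GF(3): h(0) = 0 → root; h(1) = 1; h(2) = 1.
h(0) = 0, so (t) divides h(t); h is reducible.

No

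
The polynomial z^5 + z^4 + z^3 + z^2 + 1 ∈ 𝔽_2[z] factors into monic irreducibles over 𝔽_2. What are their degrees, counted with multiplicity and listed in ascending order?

Write f(z) = z^5 + z^4 + z^3 + z^2 + 1.
Roots in 𝔽_2: f(0) = 1; f(1) = 1.
Complete factorization: f(z) = (z^5 + z^4 + z^3 + z^2 + 1).
Factor degrees with multiplicity: 5 = 5.

5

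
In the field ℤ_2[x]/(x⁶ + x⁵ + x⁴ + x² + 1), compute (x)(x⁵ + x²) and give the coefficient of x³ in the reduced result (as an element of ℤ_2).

Multiply in ℤ_2[x]: (x)·(x⁵ + x²) = x⁶ + x³.
Reduce using x⁶ ≡ x⁵ + x⁴ + x² + 1 (mod x⁶ + x⁵ + x⁴ + x² + 1).
Reduced: x⁵ + x⁴ + x³ + x² + 1.

1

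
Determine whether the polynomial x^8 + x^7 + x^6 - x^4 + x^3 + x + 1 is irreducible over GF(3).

Write m(x) = x^8 + x^7 + x^6 - x^4 + x^3 + x + 1.
Check for roots in GF(3): m(0) = 1; m(1) = 2; m(2) = 2.
No roots, so no linear factors.
Monic irreducibles of degree 2 over GF(3): x^2 + 1, x^2 + x - 1, x^2 - x - 1.
None of them divide m (all give nonzero remainder).
Degree-3 irreducible divisors: test the 8 monic irreducibles of degree 3 over GF(3).
None of them divide m (all give nonzero remainder).
Degree-4 irreducible divisors: test the 18 monic irreducibles of degree 4 over GF(3).
None of them divide m (all give nonzero remainder).
No irreducible factor of degree ≤ 4 exists, so m is irreducible over GF(3).

Yes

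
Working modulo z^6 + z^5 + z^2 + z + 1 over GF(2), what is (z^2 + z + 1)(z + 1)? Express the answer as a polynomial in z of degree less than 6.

z^3 + 1

Multiply in GF(2)[z]: (z^2 + z + 1)·(z + 1) = z^3 + 1.
Reduced: z^3 + 1.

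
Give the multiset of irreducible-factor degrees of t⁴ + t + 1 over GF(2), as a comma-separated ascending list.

Write g(t) = t⁴ + t + 1.
Roots in GF(2): g(0) = 1; g(1) = 1.
Complete factorization: g(t) = (t⁴ + t + 1).
Factor degrees with multiplicity: 4 = 4.

4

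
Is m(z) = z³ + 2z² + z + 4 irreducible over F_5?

Yes

Check for roots in F_5: m(0) = 4; m(1) = 3; m(2) = 2; m(3) = 2; m(4) = 4.
No roots. A degree-3 polynomial over a field with no linear factor is irreducible.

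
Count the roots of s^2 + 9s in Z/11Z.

2

Write f(s) = s^2 + 9s.
Evaluate at each of the 11 elements of Z/11Z:
f(0) = 0 → root; f(1) = 10; f(2) = 0 → root; f(3) = 3; f(4) = 8; f(5) = 4; f(6) = 2; f(7) = 2; f(8) = 4; f(9) = 8; f(10) = 3.
Roots: {0, 2}.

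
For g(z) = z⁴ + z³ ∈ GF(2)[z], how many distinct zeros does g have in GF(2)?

2

Evaluate at each of the 2 elements of GF(2):
g(0) = 0 → root; g(1) = 0 → root.
Roots: {0, 1}.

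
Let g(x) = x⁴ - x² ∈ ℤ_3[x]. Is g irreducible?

No

Check for roots in ℤ_3: g(0) = 0 → root; g(1) = 0 → root; g(2) = 0 → root.
g(0) = 0, so (x) divides g(x); g is reducible.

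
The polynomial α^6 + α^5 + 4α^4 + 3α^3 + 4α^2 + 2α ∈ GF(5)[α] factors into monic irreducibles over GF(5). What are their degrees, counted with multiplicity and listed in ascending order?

1, 1, 2, 2

Write g(α) = α^6 + α^5 + 4α^4 + 3α^3 + 4α^2 + 2α.
Roots in GF(5): g(0) = 0 → root; g(1) = 0 → root; g(2) = 4; g(3) = 4; g(4) = 3.
Linear factors from roots: (α), (α + 4).
Complete factorization: g(α) = (α)·(α + 4)·(α^2 + 2)·(α^2 + 2α + 4).
Factor degrees with multiplicity: 1 + 1 + 2 + 2 = 6.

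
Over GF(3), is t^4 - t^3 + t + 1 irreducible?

Yes

Write h(t) = t^4 - t^3 + t + 1.
Check for roots in GF(3): h(0) = 1; h(1) = 2; h(2) = 2.
No roots, so no linear factors.
Monic irreducibles of degree 2 over GF(3): t^2 + 1, t^2 + t - 1, t^2 - t - 1.
None of them divide h (all give nonzero remainder).
No irreducible factor of degree ≤ 2 exists, so h is irreducible over GF(3).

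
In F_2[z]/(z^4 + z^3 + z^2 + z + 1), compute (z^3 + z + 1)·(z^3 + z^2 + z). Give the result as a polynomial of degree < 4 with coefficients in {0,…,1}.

Multiply in F_2[z]: (z^3 + z + 1)·(z^3 + z^2 + z) = z^6 + z^5 + z.
Reduce using z^4 ≡ z^3 + z^2 + z + 1 (mod z^4 + z^3 + z^2 + z + 1).
Reduced: 1.

1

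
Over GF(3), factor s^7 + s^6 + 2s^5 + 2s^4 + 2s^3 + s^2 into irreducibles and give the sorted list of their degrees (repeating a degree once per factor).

1, 1, 1, 1, 1, 2

Write f(s) = s^7 + s^6 + 2s^5 + 2s^4 + 2s^3 + s^2.
Roots in GF(3): f(0) = 0 → root; f(1) = 0 → root; f(2) = 2.
Linear factors from roots: (s), (s + 2).
Complete factorization: f(s) = (s)^2·(s + 2)^3·(s^2 + s + 2).
Factor degrees with multiplicity: 1 + 1 + 1 + 1 + 1 + 2 = 7.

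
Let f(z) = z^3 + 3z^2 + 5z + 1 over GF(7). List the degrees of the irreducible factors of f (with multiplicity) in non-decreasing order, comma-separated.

1, 1, 1

Linear factors from roots: (z + 4), (z + 3).
Complete factorization: f(z) = (z + 4)·(z + 3)^2.
Factor degrees with multiplicity: 1 + 1 + 1 = 3.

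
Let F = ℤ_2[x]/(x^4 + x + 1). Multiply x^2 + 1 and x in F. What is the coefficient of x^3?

Multiply in ℤ_2[x]: (x^2 + 1)·(x) = x^3 + x.
Reduced: x^3 + x.

1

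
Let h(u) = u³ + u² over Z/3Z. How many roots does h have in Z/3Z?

Evaluate at each of the 3 elements of Z/3Z:
h(0) = 0 → root; h(1) = 2; h(2) = 0 → root.
Roots: {0, 2}.

2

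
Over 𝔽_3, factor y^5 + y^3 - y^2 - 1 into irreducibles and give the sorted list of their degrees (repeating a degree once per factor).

1, 1, 1, 2

Write f(y) = y^5 + y^3 - y^2 - 1.
Roots in 𝔽_3: f(0) = 2; f(1) = 0 → root; f(2) = 2.
Linear factors from roots: (y - 1).
Complete factorization: f(y) = (y - 1)^3·(y^2 + 1).
Factor degrees with multiplicity: 1 + 1 + 1 + 2 = 5.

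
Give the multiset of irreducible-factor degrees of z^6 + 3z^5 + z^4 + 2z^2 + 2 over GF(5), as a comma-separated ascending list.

6

Write f(z) = z^6 + 3z^5 + z^4 + 2z^2 + 2.
Roots in GF(5): f(0) = 2; f(1) = 4; f(2) = 1; f(3) = 4; f(4) = 3.
Complete factorization: f(z) = (z^6 + 3z^5 + z^4 + 2z^2 + 2).
Factor degrees with multiplicity: 6 = 6.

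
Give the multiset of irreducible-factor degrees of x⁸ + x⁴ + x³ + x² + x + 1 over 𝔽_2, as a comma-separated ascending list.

1, 1, 1, 2, 3

Write h(x) = x⁸ + x⁴ + x³ + x² + x + 1.
Roots in 𝔽_2: h(0) = 1; h(1) = 0 → root.
Linear factors from roots: (x + 1).
Complete factorization: h(x) = (x + 1)^3·(x² + x + 1)·(x³ + x + 1).
Factor degrees with multiplicity: 1 + 1 + 1 + 2 + 3 = 8.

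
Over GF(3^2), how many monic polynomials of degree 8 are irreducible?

By the necklace-counting formula, N_9(8) = (1/8) Σ_{d|8} μ(8/d)·9^d.
Divisors of 8: 1, 2, 4, 8; μ(8/d) for each: 0, 0, -1, 1.
Σ = − 9^4 + 9^8 = 43040160.
N = 43040160/8 = 5380020.

5380020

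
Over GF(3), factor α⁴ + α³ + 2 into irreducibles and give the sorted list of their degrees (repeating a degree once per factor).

Write h(α) = α⁴ + α³ + 2.
Roots in GF(3): h(0) = 2; h(1) = 1; h(2) = 2.
Complete factorization: h(α) = (α⁴ + α³ + 2).
Factor degrees with multiplicity: 4 = 4.

4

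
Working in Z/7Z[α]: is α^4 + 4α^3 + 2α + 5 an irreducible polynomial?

No

Write g(α) = α^4 + 4α^3 + 2α + 5.
Check for roots in Z/7Z: g(0) = 5; g(1) = 5; g(2) = 1; g(3) = 4; g(4) = 0 → root; g(5) = 6; g(6) = 0 → root.
g(4) = 0, so (α − 4) divides g(α); g is reducible.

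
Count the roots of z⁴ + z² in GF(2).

Write f(z) = z⁴ + z².
Evaluate at each of the 2 elements of GF(2):
f(0) = 0 → root; f(1) = 0 → root.
Roots: {0, 1}.

2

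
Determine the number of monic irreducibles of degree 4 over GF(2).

3

Gauss's count: N_{2}(4) = (1/4) Σ_{d|4} μ(4/d)·2^d.
Divisors of 4: 1, 2, 4; μ(4/d) for each: 0, -1, 1.
Σ = − 2^2 + 2^4 = 12.
N = 12/4 = 3.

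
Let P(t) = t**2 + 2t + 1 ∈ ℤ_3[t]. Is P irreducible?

No

Check for roots in ℤ_3: P(0) = 1; P(1) = 1; P(2) = 0 → root.
P(2) = 0, so (t − 2) divides P(t); P is reducible.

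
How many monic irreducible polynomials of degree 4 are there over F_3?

18

By the necklace-counting formula, N_3(4) = (1/4) Σ_{d|4} μ(4/d)·3^d.
Divisors of 4: 1, 2, 4; μ(4/d) for each: 0, -1, 1.
Σ = − 3^2 + 3^4 = 72.
N = 72/4 = 18.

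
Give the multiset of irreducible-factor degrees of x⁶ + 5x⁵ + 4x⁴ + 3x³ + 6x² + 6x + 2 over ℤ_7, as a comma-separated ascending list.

Write h(x) = x⁶ + 5x⁵ + 4x⁴ + 3x³ + 6x² + 6x + 2.
Linear factors from roots: (x + 5), (x + 2).
Complete factorization: h(x) = (x + 5)·(x + 2)^2·(x³ + 3x² + 2x + 5).
Factor degrees with multiplicity: 1 + 1 + 1 + 3 = 6.

1, 1, 1, 3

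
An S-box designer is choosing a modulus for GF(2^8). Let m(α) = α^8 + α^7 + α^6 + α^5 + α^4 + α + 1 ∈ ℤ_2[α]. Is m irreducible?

Yes

Check for roots in ℤ_2: m(0) = 1; m(1) = 1.
No roots, so no linear factors.
Monic irreducibles of degree 2 over GF(2): α^2 + α + 1.
None of them divide m (all give nonzero remainder).
Monic irreducibles of degree 3 over GF(2): α^3 + α + 1, α^3 + α^2 + 1.
None of them divide m (all give nonzero remainder).
Monic irreducibles of degree 4 over GF(2): α^4 + α + 1, α^4 + α^3 + 1, α^4 + α^3 + α^2 + α + 1.
None of them divide m (all give nonzero remainder).
No irreducible factor of degree ≤ 4 exists, so m is irreducible over GF(2).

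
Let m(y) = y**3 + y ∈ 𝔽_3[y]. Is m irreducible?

Check for roots in 𝔽_3: m(0) = 0 → root; m(1) = 2; m(2) = 1.
m(0) = 0, so (y) divides m(y); m is reducible.

No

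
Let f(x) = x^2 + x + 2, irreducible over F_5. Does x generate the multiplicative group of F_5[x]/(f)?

Yes

|GF(5^2)^×| = 5^2 − 1 = 24. Prime factorization: 24 = 2^3·3.
f is primitive ⇔ x has order 24 in GF(5)[x]/(f), i.e. x^(24/q) ≠ 1 for each prime q | 24.
x^(12) mod f = 4.
x^(8) mod f = 3x + 1.
None equal 1, so x has full order 24; f is primitive.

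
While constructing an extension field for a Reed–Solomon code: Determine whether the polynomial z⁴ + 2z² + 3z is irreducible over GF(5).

No

Write h(z) = z⁴ + 2z² + 3z.
Check for roots in GF(5): h(0) = 0 → root; h(1) = 1; h(2) = 0 → root; h(3) = 3; h(4) = 0 → root.
h(0) = 0, so (z) divides h(z); h is reducible.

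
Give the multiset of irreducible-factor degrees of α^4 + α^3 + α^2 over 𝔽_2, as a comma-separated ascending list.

1, 1, 2

Write g(α) = α^4 + α^3 + α^2.
Roots in 𝔽_2: g(0) = 0 → root; g(1) = 1.
Linear factors from roots: (α).
Complete factorization: g(α) = (α)^2·(α^2 + α + 1).
Factor degrees with multiplicity: 1 + 1 + 2 = 4.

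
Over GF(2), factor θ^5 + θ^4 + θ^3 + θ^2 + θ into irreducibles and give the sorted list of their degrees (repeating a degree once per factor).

1, 4

Write g(θ) = θ^5 + θ^4 + θ^3 + θ^2 + θ.
Roots in GF(2): g(0) = 0 → root; g(1) = 1.
Linear factors from roots: (θ).
Complete factorization: g(θ) = (θ)·(θ^4 + θ^3 + θ^2 + θ + 1).
Factor degrees with multiplicity: 1 + 4 = 5.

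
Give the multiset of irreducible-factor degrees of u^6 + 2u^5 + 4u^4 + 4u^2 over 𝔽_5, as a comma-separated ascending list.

1, 1, 1, 3

Write f(u) = u^6 + 2u^5 + 4u^4 + 4u^2.
Roots in 𝔽_5: f(0) = 0 → root; f(1) = 1; f(2) = 3; f(3) = 0 → root; f(4) = 2.
Linear factors from roots: (u), (u + 2).
Complete factorization: f(u) = (u + 2)·(u)^2·(u^3 + 4u + 2).
Factor degrees with multiplicity: 1 + 1 + 1 + 3 = 6.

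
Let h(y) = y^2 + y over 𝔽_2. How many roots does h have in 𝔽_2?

2

Evaluate at each of the 2 elements of 𝔽_2:
h(0) = 0 → root; h(1) = 0 → root.
Roots: {0, 1}.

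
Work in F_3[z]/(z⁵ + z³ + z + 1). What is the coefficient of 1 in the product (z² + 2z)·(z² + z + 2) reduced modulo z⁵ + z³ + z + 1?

0

Multiply in F_3[z]: (z² + 2z)·(z² + z + 2) = z⁴ + z² + z.
Reduced: z⁴ + z² + z.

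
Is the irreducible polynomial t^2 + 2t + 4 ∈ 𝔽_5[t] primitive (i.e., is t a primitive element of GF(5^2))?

Write f(t) = t^2 + 2t + 4.
|GF(5^2)^×| = 5^2 − 1 = 24. Prime factorization: 24 = 2^3·3.
f is primitive ⇔ t has order 24 in GF(5)[t]/(f), i.e. t^(24/q) ≠ 1 for each prime q | 24.
t^(12) mod f = 1
t^(8) mod f = 2t + 4.
Since t^(12) = 1, the order of t divides 12 < 24; not primitive.

No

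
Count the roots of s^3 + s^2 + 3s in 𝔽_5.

Write h(s) = s^3 + s^2 + 3s.
Evaluate at each of the 5 elements of 𝔽_5:
h(0) = 0 → root; h(1) = 0 → root; h(2) = 3; h(3) = 0 → root; h(4) = 2.
Roots: {0, 1, 3}.

3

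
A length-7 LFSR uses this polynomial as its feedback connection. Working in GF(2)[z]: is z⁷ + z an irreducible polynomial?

Write f(z) = z⁷ + z.
Check for roots in GF(2): f(0) = 0 → root; f(1) = 0 → root.
f(0) = 0, so (z) divides f(z); f is reducible.

No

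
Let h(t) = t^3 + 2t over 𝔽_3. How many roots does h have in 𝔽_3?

Evaluate at each of the 3 elements of 𝔽_3:
h(0) = 0 → root; h(1) = 0 → root; h(2) = 0 → root.
Roots: {0, 1, 2}.

3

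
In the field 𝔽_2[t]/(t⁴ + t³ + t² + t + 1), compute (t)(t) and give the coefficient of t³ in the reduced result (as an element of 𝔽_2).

Multiply in 𝔽_2[t]: (t)·(t) = t².
Reduced: t².

0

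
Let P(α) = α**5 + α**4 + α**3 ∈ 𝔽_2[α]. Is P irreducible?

Check for roots in 𝔽_2: P(0) = 0 → root; P(1) = 1.
P(0) = 0, so (α) divides P(α); P is reducible.

No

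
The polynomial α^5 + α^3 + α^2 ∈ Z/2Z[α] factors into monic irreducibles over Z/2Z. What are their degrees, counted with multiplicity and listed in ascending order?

1, 1, 3

Write f(α) = α^5 + α^3 + α^2.
Roots in Z/2Z: f(0) = 0 → root; f(1) = 1.
Linear factors from roots: (α).
Complete factorization: f(α) = (α)^2·(α^3 + α + 1).
Factor degrees with multiplicity: 1 + 1 + 3 = 5.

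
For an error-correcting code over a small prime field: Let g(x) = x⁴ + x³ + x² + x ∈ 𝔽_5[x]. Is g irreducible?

Check for roots in 𝔽_5: g(0) = 0 → root; g(1) = 4; g(2) = 0 → root; g(3) = 0 → root; g(4) = 0 → root.
g(0) = 0, so (x) divides g(x); g is reducible.

No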